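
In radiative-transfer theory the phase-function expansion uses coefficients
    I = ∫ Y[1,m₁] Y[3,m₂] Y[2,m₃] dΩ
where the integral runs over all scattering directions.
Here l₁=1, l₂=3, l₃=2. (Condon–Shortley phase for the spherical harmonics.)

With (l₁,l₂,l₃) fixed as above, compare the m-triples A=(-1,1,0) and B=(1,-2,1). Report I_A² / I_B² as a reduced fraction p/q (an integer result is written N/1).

3/5

l's match ⇒ only the (l;m) 3-j factors differ between A and B.
A: triangle coeff Δ(1,3,2) = 1/105; Σ_t [2,2]: t=2:+1/8 = 1/8; (3j)²=2/35 [(1 3 2; -1 1 0)], sign=+1
B: triangle coeff Δ(1,3,2) = 1/105; Σ_t [0,0]: t=0:+1/12 = 1/12; (3j)²=2/21 [(1 3 2; 1 -2 1)], sign=-1
I_A²/I_B² = (2/35)/(2/21) = 3/5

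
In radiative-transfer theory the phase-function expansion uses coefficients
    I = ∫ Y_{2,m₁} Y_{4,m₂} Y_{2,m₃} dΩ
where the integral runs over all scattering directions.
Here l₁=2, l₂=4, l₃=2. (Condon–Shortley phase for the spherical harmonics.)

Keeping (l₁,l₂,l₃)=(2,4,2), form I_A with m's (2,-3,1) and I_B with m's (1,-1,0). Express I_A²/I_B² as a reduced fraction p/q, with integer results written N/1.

Shared (l₁,l₂,l₃)=(2,4,2): N and (l;000)² cancel in I_A²/I_B².
A: Δ = 4!·0!·4!/9! = 1/630; Racah Σ t=0..0: t=0:+1/144 = 1/144; ⇒ 3j(2 4 2; 2 -3 1)² = 1/18, sgn -1
B: Δ = 4!·0!·4!/9! = 1/630; Racah Σ t=1..1: t=1:−1/24 = -1/24; ⇒ 3j(2 4 2; 1 -1 0)² = 1/21, sgn -1
I_A²/I_B² = (1/18)/(1/21) = 7/6

7/6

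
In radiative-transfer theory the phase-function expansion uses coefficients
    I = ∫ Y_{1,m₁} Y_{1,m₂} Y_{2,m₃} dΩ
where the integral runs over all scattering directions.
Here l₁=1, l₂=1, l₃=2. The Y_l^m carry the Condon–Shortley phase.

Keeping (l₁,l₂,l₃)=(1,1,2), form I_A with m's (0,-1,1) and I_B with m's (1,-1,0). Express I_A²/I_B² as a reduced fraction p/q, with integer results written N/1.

3/1

l's match ⇒ only the (l;m) 3-j factors differ between A and B.
A: triangle coeff Δ(1,1,2) = 1/30; Σ_t [0,0]: t=0:+1/2 = 1/2; (3j)²=1/10 [(1 1 2; 0 -1 1)], sign=-1
B: triangle coeff Δ(1,1,2) = 1/30; Σ_t [0,0]: t=0:+1/4 = 1/4; (3j)²=1/30 [(1 1 2; 1 -1 0)], sign=+1
I_A²/I_B² = (1/10)/(1/30) = 3/1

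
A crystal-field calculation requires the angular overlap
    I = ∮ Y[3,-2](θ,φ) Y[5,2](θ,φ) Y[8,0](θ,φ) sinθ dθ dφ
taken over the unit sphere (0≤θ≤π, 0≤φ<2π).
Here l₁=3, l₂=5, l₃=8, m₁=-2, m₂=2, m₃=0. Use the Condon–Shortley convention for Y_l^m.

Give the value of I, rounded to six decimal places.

Rules hold: Σm=0, L=16 even, 2≤8≤8.
N = 7·11·17 = 1309
Δ = 0!·6!·10!/17! = 1/136136
Racah Σ t=0..0: t=0:+1/518400 = 1/518400
⇒ 3j(3 5 8; 0 0 0)² = 56/2431, sgn +1
Racah Σ t=0..0: t=0:+1/3628800 = 1/3628800
⇒ 3j(3 5 8; -2 2 0)² = 8/2431, sgn +1
4πI² = N·(3j₀)²·(3jₘ)² = 3136/31603
I = +1·√(0.0992311/4π) = 0.08886258

0.088863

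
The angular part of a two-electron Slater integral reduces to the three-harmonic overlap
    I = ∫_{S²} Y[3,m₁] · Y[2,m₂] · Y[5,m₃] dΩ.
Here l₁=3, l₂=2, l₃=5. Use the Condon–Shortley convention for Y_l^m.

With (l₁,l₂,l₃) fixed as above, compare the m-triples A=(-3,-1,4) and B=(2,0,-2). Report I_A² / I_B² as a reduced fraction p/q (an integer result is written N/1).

4/3

Shared (l₁,l₂,l₃)=(3,2,5): N and (l;000)² cancel in I_A²/I_B².
A: Δ = 0!·6!·4!/11! = 1/2310; Racah Σ t=0..0: t=0:+1/4320 = 1/4320; ⇒ 3j(3 2 5; -3 -1 4)² = 2/55, sgn -1
B: Δ = 0!·6!·4!/11! = 1/2310; Racah Σ t=0..0: t=0:+1/480 = 1/480; ⇒ 3j(3 2 5; 2 0 -2)² = 3/110, sgn -1
I_A²/I_B² = (2/55)/(3/110) = 4/3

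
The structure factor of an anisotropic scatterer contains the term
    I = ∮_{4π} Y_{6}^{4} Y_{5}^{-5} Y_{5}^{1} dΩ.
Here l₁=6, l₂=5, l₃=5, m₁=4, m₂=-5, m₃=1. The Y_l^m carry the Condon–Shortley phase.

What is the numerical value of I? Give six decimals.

0.178246

Rules hold: Σm=0, L=16 even, 1≤5≤11.
N = 13·11·11 = 1573
Δ = 6!·6!·4!/17! = 1/28588560
Racah Σ t=1..5: t=1:−1/345600 t=2:+1/13824 t=3:−1/5184 t=4:+1/13824 t=5:−1/345600 = -7/129600
⇒ 3j(6 5 5; 0 0 0)² = 80/7293, sgn +1
Racah Σ t=0..0: t=0:+1/829440 = 1/829440
⇒ 3j(6 5 5; 4 -5 1)² = 225/9724, sgn +1
4πI² = N·(3j₀)²·(3jₘ)² = 1500/3757
I = +1·√(0.399255/4π) = 0.17824613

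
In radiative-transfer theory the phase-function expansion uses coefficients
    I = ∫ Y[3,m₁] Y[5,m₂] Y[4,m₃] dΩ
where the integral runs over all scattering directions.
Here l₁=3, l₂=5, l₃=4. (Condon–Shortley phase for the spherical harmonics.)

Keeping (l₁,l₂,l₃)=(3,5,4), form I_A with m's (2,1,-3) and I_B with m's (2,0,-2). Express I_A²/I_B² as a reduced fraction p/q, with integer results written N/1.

847/960

Shared (l₁,l₂,l₃)=(3,5,4): N and (l;000)² cancel in I_A²/I_B².
A: Δ = 4!·2!·6!/13! = 1/180180; Racah Σ t=0..1: t=0:+1/17280 t=1:−1/1440 = -11/17280; ⇒ 3j(3 5 4; 2 1 -3)² = 11/468, sgn +1
B: Δ = 4!·2!·6!/13! = 1/180180; Racah Σ t=0..1: t=0:+1/2880 t=1:−1/576 = -1/720; ⇒ 3j(3 5 4; 2 0 -2)² = 80/3003, sgn -1
I_A²/I_B² = (11/468)/(80/3003) = 847/960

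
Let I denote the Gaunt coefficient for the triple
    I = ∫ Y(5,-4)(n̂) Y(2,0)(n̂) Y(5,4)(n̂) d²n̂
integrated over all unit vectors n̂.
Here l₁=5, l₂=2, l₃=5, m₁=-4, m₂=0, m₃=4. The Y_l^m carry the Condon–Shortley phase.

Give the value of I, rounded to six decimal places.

-0.097044

Rules hold: Σm=0, L=12 even, 3≤5≤7.
N = 11·5·11 = 605
Δ = 2!·8!·2!/13! = 1/38610
Racah Σ t=0..2: t=0:+1/2880 t=1:−1/576 t=2:+1/2880 = -1/960
⇒ 3j(5 2 5; 0 0 0)² = 10/429, sgn +1
Racah Σ t=1..2: t=1:−1/40320 t=2:+1/20160 = 1/40320
⇒ 3j(5 2 5; -4 0 4)² = 6/715, sgn -1
4πI² = N·(3j₀)²·(3jₘ)² = 20/169
I = -1·√(0.118343/4π) = -0.09704356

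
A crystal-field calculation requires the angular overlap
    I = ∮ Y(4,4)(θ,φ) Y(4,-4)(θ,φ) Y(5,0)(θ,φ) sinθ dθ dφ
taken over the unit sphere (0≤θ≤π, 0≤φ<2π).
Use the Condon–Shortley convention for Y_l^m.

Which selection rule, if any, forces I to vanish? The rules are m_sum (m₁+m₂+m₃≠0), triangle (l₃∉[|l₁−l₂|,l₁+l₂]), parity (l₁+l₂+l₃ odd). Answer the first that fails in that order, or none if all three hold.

parity

Σmᵢ = 0  ✓
l₃∈[|l₁−l₂|,l₁+l₂]=[0,8], have l₃=5  ✓
Σlᵢ = 13 ⇒ odd  ✗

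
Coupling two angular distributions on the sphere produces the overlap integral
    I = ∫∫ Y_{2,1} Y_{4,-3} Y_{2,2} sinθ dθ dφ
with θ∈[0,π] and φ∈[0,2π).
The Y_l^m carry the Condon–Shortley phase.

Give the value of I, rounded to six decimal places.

Checks pass: Σm=0; 8 even; l₃=2∈[2,6].
(2·2+1)(2·4+1)(2·2+1) = 225
Δ: 4! 0! 4! / 9! → 1/630
sum: t=2:+1/16 = 1/16
3j²(2 4 2; 0 0 0) = Δ·Π!·Σ² = 2/35  (sign +1)
sum: t=1:−1/144 = -1/144
3j²(2 4 2; 1 -3 2) = Δ·Π!·Σ² = 1/18  (sign -1)
combine: 4πI² = 225·2/35·1/18 = 5/7
take √, sign -1: I = -0.23841361

-0.238414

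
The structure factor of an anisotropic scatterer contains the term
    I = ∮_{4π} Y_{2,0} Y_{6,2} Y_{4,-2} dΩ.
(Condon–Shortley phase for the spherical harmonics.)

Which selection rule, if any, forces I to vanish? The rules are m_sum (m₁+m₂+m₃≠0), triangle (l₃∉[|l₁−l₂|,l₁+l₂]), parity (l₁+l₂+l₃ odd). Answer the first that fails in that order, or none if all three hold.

none

azimuthal sum: 0 + 2 − 2 = 0  ✓
4 ≤ 4 ≤ 8 (triangle on l)  ✓
L = 2 + 6 + 4 = 12 (even)  ✓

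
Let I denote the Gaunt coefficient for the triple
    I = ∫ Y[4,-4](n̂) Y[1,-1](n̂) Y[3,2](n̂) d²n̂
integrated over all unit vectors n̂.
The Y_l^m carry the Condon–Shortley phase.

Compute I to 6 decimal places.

Σmᵢ = -3 ≠ 0, so the φ-integral vanishes; I = 0

0.000000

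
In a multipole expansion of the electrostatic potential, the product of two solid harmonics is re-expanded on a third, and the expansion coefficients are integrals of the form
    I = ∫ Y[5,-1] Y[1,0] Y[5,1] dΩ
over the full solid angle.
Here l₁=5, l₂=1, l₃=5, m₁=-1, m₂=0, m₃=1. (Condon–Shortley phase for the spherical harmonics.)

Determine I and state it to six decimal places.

Σlᵢ=11 odd — θ-integrand is odd under cosθ→−cosθ; I=0

0.000000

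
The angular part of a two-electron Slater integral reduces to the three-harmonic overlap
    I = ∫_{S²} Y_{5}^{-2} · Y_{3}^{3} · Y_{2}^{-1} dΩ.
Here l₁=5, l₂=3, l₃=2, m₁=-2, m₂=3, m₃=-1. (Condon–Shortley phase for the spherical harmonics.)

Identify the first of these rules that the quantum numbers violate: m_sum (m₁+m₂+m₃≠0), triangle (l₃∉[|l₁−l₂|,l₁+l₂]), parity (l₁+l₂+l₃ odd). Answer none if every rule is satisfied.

m₁+m₂+m₃ = -2 + 3 − 1 = 0  ✓
triangle: |5−3|=2 ≤ l₃=2 ≤ 5+3=8  ✓
parity: l₁+l₂+l₃ = 10 is even  ✓

none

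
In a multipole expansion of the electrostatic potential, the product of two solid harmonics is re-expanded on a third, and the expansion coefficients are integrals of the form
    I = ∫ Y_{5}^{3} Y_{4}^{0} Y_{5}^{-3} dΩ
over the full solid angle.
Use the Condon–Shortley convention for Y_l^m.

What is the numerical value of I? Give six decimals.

0.130198

m-sum 0 ✓  L=14 even ✓  1≤5≤9 ✓
Π(2lᵢ+1) = 11×9×11 = 1089
triangle coeff Δ(5,4,5) = 1/3153150
Σ_t [0,4]: t=0:+1/69120 t=1:−1/1728 t=2:+1/576 t=3:−1/1728 t=4:+1/69120 = 7/11520
(3j)²=2/143 [(5 4 5; 0 0 0)], sign=-1
Σ_t [0,2]: t=0:+1/27648 t=1:−1/4320 t=2:+1/11520 = -1/9216
(3j)²=2/143 [(5 4 5; 3 0 -3)], sign=-1
⇒ 4πI² = 36/169
I = (+1)√(36/169/(4π)) = 0.13019760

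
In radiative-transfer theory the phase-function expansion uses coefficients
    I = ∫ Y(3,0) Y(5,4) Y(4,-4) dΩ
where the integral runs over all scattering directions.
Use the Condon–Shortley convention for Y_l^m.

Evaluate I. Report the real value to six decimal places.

-0.207724

m-sum 0 ✓  L=12 even ✓  2≤4≤8 ✓
Π(2lᵢ+1) = 7×11×9 = 693
triangle coeff Δ(3,5,4) = 1/180180
Σ_t [1,3]: t=1:−1/576 t=2:+1/144 t=3:−1/576 = 1/288
(3j)²=20/1001 [(3 5 4; 0 0 0)], sign=+1
Σ_t [3,3]: t=3:−1/8640 = -1/8640
(3j)²=28/715 [(3 5 4; 0 4 -4)], sign=-1
⇒ 4πI² = 1008/1859
I = (-1)√(1008/1859/(4π)) = -0.20772350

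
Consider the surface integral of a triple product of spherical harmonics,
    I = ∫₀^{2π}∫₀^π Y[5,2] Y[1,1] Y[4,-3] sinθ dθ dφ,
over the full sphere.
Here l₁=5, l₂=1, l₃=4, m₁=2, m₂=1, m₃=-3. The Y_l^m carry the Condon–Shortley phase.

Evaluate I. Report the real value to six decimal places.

Rules hold: Σm=0, L=10 even, 4≤4≤6.
N = 11·3·9 = 297
Δ = 2!·8!·0!/11! = 1/495
Racah Σ t=1..1: t=1:−1/576 = -1/576
⇒ 3j(5 1 4; 0 0 0)² = 5/99, sgn -1
Racah Σ t=2..2: t=2:+1/10080 = 1/10080
⇒ 3j(5 1 4; 2 1 -3)² = 1/165, sgn -1
4πI² = N·(3j₀)²·(3jₘ)² = 1/11
I = +1·√(0.0909091/4π) = 0.08505478

0.085055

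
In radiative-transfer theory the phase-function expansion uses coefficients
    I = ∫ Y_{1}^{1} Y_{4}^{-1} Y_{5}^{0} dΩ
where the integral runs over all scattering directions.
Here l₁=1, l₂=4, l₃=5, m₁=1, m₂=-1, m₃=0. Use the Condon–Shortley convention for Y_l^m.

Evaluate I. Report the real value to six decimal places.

Checks pass: Σm=0; 10 even; l₃=5∈[3,5].
(2·1+1)(2·4+1)(2·5+1) = 297
Δ: 0! 2! 8! / 11! → 1/495
sum: t=0:+1/576 = 1/576
3j²(1 4 5; 0 0 0) = Δ·Π!·Σ² = 5/99  (sign -1)
sum: t=0:+1/1440 = 1/1440
3j²(1 4 5; 1 -1 0) = Δ·Π!·Σ² = 2/99  (sign -1)
combine: 4πI² = 297·5/99·2/99 = 10/33
take √, sign +1: I = 0.15528807

0.155288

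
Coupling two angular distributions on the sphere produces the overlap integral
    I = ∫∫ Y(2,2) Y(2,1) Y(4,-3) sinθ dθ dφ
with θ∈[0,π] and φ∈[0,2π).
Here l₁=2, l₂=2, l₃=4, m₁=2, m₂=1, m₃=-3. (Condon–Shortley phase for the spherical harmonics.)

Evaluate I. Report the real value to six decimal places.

Checks pass: Σm=0; 8 even; l₃=4∈[0,4].
(2·2+1)(2·2+1)(2·4+1) = 225
Δ: 0! 4! 4! / 9! → 1/630
sum: t=0:+1/16 = 1/16
3j²(2 2 4; 0 0 0) = Δ·Π!·Σ² = 2/35  (sign +1)
sum: t=0:+1/144 = 1/144
3j²(2 2 4; 2 1 -3) = Δ·Π!·Σ² = 1/18  (sign -1)
combine: 4πI² = 225·2/35·1/18 = 5/7
take √, sign -1: I = -0.23841361

-0.238414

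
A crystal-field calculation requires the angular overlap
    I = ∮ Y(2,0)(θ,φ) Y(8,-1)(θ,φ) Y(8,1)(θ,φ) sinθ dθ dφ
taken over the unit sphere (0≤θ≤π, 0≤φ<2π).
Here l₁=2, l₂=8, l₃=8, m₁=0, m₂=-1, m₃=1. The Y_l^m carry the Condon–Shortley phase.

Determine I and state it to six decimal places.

-0.152716

Checks pass: Σm=0; 18 even; l₃=8∈[6,10].
(2·2+1)(2·8+1)(2·8+1) = 1445
Δ: 2! 2! 14! / 19! → 1/348840
sum: t=0:+1/116121600 t=1:−1/25401600 t=2:+1/116121600 = -1/45158400
3j²(2 8 8; 0 0 0) = Δ·Π!·Σ² = 24/1615  (sign -1)
sum: t=0:+1/101606400 t=1:−1/29030400 t=2:+1/174182400 = -23/1219276800
3j²(2 8 8; 0 -1 1) = Δ·Π!·Σ² = 529/38760  (sign +1)
combine: 4πI² = 1445·24/1615·529/38760 = 529/1805
take √, sign -1: I = -0.15271592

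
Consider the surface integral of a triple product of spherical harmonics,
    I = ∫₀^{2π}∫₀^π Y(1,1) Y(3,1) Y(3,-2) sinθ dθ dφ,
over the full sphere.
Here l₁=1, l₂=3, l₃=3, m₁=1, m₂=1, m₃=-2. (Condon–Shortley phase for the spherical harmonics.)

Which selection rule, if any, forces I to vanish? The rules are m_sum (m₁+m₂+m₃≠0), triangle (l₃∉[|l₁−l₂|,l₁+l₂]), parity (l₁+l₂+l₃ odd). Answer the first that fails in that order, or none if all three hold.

parity

m₁+m₂+m₃ = 1 + 1 − 2 = 0  ✓
triangle: |1−3|=2 ≤ l₃=3 ≤ 1+3=4  ✓
parity: l₁+l₂+l₃ = 7 is odd  ✗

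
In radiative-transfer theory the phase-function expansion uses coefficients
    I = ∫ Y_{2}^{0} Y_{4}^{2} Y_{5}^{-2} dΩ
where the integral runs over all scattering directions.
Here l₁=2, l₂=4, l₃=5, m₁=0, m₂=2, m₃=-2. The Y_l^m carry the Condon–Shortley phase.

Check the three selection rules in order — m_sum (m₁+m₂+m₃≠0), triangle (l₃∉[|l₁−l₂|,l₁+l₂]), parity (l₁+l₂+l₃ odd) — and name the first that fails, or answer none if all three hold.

azimuthal sum: 0 + 2 − 2 = 0  ✓
2 ≤ 5 ≤ 6 (triangle on l)  ✓
L = 2 + 4 + 5 = 11 (odd)  ✗

parity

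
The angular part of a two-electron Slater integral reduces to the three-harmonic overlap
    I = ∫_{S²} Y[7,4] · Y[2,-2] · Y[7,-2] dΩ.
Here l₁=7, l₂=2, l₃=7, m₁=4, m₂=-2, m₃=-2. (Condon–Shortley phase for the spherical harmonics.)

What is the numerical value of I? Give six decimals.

m-sum 0 ✓  L=16 even ✓  5≤7≤9 ✓
Π(2lᵢ+1) = 15×5×15 = 1125
triangle coeff Δ(7,2,7) = 1/185640
Σ_t [0,2]: t=0:+1/2419200 t=1:−1/518400 t=2:+1/2419200 = -1/907200
(3j)²=56/3315 [(7 2 7; 0 0 0)], sign=+1
Σ_t [0,0]: t=0:+1/8709120 = 1/8709120
(3j)²=55/3094 [(7 2 7; 4 -2 -2)], sign=-1
⇒ 4πI² = 16500/48841
I = (-1)√(16500/48841/(4π)) = -0.16396259

-0.163963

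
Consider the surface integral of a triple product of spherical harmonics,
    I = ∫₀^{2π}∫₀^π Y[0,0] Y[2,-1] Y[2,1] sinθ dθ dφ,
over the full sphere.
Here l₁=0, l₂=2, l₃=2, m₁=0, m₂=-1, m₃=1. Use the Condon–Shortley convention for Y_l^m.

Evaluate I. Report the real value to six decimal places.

m-sum 0 ✓  L=4 even ✓  2≤2≤2 ✓
Π(2lᵢ+1) = 1×5×5 = 25
triangle coeff Δ(0,2,2) = 1/5
Σ_t [0,0]: t=0:+1/4 = 1/4
(3j)²=1/5 [(0 2 2; 0 0 0)], sign=+1
Σ_t [0,0]: t=0:+1/6 = 1/6
(3j)²=1/5 [(0 2 2; 0 -1 1)], sign=-1
⇒ 4πI² = 1/1
I = (-1)√(1/1/(4π)) = -0.28209479

-0.282095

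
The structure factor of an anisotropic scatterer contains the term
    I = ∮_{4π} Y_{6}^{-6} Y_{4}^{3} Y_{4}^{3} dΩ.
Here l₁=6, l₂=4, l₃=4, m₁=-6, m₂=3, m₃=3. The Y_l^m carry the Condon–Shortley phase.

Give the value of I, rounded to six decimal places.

Rules hold: Σm=0, L=14 even, 2≤4≤10.
N = 13·9·9 = 1053
Δ = 6!·6!·2!/15! = 1/1261260
Racah Σ t=2..4: t=2:+1/4608 t=3:−1/1296 t=4:+1/4608 = -7/20736
⇒ 3j(6 4 4; 0 0 0)² = 20/1287, sgn -1
Racah Σ t=6..6: t=6:+1/518400 = 1/518400
⇒ 3j(6 4 4; -6 3 3)² = 7/195, sgn -1
4πI² = N·(3j₀)²·(3jₘ)² = 84/143
I = +1·√(0.587413/4π) = 0.21620548

0.216205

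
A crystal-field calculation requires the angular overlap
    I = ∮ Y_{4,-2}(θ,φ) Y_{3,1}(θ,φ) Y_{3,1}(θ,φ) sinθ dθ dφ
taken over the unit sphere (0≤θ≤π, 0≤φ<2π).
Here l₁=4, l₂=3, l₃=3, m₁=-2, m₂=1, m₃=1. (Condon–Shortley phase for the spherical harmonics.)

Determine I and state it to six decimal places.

0.162193

Checks pass: Σm=0; 10 even; l₃=3∈[1,7].
(2·4+1)(2·3+1)(2·3+1) = 441
Δ: 4! 4! 2! / 11! → 1/34650
sum: t=1:−1/72 t=2:+1/16 t=3:−1/72 = 5/144
3j²(4 3 3; 0 0 0) = Δ·Π!·Σ² = 2/77  (sign -1)
sum: t=2:+1/192 t=3:−1/36 t=4:+1/192 = -5/288
3j²(4 3 3; -2 1 1) = Δ·Π!·Σ² = 20/693  (sign -1)
combine: 4πI² = 441·2/77·20/693 = 40/121
take √, sign +1: I = 0.16219310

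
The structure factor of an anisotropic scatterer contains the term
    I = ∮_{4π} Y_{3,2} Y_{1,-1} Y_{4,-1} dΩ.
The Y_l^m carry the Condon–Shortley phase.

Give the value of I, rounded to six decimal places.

-0.106622

m-sum 0 ✓  L=8 even ✓  2≤4≤4 ✓
Π(2lᵢ+1) = 7×3×9 = 189
triangle coeff Δ(3,1,4) = 1/252
Σ_t [0,0]: t=0:+1/36 = 1/36
(3j)²=4/63 [(3 1 4; 0 0 0)], sign=+1
Σ_t [0,0]: t=0:+1/240 = 1/240
(3j)²=1/84 [(3 1 4; 2 -1 -1)], sign=-1
⇒ 4πI² = 1/7
I = (-1)√(1/7/(4π)) = -0.10662181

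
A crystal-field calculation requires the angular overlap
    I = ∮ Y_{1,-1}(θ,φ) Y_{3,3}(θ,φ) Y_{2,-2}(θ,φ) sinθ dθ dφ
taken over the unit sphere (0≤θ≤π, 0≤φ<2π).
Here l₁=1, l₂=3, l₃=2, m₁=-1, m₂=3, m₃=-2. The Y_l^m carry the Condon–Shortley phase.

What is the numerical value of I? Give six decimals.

-0.319865

m-sum 0 ✓  L=6 even ✓  2≤2≤4 ✓
Π(2lᵢ+1) = 3×7×5 = 105
triangle coeff Δ(1,3,2) = 1/105
Σ_t [1,1]: t=1:−1/4 = -1/4
(3j)²=3/35 [(1 3 2; 0 0 0)], sign=-1
Σ_t [2,2]: t=2:+1/48 = 1/48
(3j)²=1/7 [(1 3 2; -1 3 -2)], sign=+1
⇒ 4πI² = 9/7
I = (-1)√(9/7/(4π)) = -0.31986543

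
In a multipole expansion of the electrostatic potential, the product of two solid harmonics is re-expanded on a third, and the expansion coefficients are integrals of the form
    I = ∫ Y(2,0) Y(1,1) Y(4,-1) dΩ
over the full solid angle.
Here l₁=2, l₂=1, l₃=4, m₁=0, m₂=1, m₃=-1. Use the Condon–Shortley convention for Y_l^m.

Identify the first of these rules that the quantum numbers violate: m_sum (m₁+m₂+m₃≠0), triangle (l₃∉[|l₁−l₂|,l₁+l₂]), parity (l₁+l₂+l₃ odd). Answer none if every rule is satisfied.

triangle

azimuthal sum: 0 + 1 − 1 = 0  ✓
1 ≤ 4 ≤ 3 (triangle on l)  ✗
L = 2 + 1 + 4 = 7 (odd)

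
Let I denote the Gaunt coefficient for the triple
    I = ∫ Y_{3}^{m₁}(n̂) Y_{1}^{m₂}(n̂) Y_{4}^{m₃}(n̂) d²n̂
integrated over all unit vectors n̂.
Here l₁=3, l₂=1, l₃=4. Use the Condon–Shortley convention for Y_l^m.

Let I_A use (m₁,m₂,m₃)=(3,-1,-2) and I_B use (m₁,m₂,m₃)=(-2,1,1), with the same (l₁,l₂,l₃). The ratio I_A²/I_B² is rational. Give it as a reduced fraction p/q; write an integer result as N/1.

Shared (l₁,l₂,l₃)=(3,1,4): N and (l;000)² cancel in I_A²/I_B².
A: Δ = 0!·6!·2!/9! = 1/252; Racah Σ t=0..0: t=0:+1/1440 = 1/1440; ⇒ 3j(3 1 4; 3 -1 -2)² = 1/252, sgn +1
B: Δ = 0!·6!·2!/9! = 1/252; Racah Σ t=0..0: t=0:+1/240 = 1/240; ⇒ 3j(3 1 4; -2 1 1)² = 1/84, sgn -1
I_A²/I_B² = (1/252)/(1/84) = 1/3

1/3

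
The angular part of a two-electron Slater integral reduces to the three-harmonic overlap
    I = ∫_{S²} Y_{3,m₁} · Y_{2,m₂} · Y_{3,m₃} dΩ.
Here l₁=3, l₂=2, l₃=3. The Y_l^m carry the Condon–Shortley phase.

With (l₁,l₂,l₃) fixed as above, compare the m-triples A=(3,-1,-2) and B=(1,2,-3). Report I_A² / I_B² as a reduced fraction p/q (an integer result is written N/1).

5/2

Shared (l₁,l₂,l₃)=(3,2,3): N and (l;000)² cancel in I_A²/I_B².
A: Δ = 2!·4!·2!/9! = 1/3780; Racah Σ t=0..0: t=0:+1/48 = 1/48; ⇒ 3j(3 2 3; 3 -1 -2)² = 5/84, sgn -1
B: Δ = 2!·4!·2!/9! = 1/3780; Racah Σ t=2..2: t=2:+1/96 = 1/96; ⇒ 3j(3 2 3; 1 2 -3)² = 1/42, sgn +1
I_A²/I_B² = (5/84)/(1/42) = 5/2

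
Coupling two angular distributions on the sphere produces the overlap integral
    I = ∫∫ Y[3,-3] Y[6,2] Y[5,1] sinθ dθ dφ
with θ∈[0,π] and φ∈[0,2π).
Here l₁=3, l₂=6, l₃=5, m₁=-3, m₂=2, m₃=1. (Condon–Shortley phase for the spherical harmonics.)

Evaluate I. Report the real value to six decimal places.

-0.174062

Checks pass: Σm=0; 14 even; l₃=5∈[3,9].
(2·3+1)(2·6+1)(2·5+1) = 1001
Δ: 4! 2! 8! / 15! → 1/675675
sum: t=1:−1/8640 t=2:+1/2304 t=3:−1/8640 = 7/34560
3j²(3 6 5; 0 0 0) = Δ·Π!·Σ² = 7/429  (sign -1)
sum: t=4:+1/27648 = 1/27648
3j²(3 6 5; -3 2 1) = Δ·Π!·Σ² = 10/429  (sign +1)
combine: 4πI² = 1001·7/429·10/429 = 490/1287
take √, sign -1: I = -0.17406195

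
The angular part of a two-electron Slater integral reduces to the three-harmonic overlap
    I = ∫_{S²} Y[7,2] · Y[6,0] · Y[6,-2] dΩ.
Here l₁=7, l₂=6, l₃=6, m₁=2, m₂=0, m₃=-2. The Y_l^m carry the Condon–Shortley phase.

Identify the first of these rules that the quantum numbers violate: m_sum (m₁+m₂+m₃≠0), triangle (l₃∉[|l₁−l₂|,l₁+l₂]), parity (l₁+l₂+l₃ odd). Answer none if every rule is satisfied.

Σmᵢ = 0  ✓
l₃∈[|l₁−l₂|,l₁+l₂]=[1,13], have l₃=6  ✓
Σlᵢ = 19 ⇒ odd  ✗

parity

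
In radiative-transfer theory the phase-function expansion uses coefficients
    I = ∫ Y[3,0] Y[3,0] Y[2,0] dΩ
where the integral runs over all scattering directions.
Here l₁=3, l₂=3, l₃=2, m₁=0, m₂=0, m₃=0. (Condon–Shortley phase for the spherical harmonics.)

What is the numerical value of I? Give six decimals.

0.168209

Rules hold: Σm=0, L=8 even, 0≤2≤6.
N = 7·7·5 = 245
Δ = 4!·2!·2!/9! = 1/3780
Racah Σ t=1..3: t=1:−1/24 t=2:+1/4 t=3:−1/24 = 1/6
⇒ 3j(3 3 2; 0 0 0)² = 4/105, sgn +1
(m-triple is (0,0,0) — same symbol as above.)
4πI² = N·(3j₀)²·(3jₘ)² = 16/45
I = +1·√(0.355556/4π) = 0.16820883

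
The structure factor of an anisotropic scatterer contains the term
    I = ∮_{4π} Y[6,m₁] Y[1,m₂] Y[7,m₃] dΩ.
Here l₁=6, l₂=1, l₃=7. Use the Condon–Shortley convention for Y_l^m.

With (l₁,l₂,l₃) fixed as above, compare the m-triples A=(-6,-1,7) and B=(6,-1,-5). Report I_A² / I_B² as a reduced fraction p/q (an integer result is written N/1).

91/1

Shared (l₁,l₂,l₃)=(6,1,7): N and (l;000)² cancel in I_A²/I_B².
A: Δ = 0!·12!·2!/15! = 1/1365; Racah Σ t=0..0: t=0:+1/958003200 = 1/958003200; ⇒ 3j(6 1 7; -6 -1 7)² = 1/15, sgn +1
B: Δ = 0!·12!·2!/15! = 1/1365; Racah Σ t=0..0: t=0:+1/958003200 = 1/958003200; ⇒ 3j(6 1 7; 6 -1 -5)² = 1/1365, sgn +1
I_A²/I_B² = (1/15)/(1/1365) = 91/1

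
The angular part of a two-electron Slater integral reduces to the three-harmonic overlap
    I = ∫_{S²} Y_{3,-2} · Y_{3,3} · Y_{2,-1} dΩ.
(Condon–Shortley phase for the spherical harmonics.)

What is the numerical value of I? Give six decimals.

Rules hold: Σm=0, L=8 even, 0≤2≤6.
N = 7·7·5 = 245
Δ = 4!·2!·2!/9! = 1/3780
Racah Σ t=1..3: t=1:−1/24 t=2:+1/4 t=3:−1/24 = 1/6
⇒ 3j(3 3 2; 0 0 0)² = 4/105, sgn +1
Racah Σ t=4..4: t=4:+1/48 = 1/48
⇒ 3j(3 3 2; -2 3 -1)² = 5/84, sgn -1
4πI² = N·(3j₀)²·(3jₘ)² = 5/9
I = -1·√(0.555556/4π) = -0.21026104

-0.210261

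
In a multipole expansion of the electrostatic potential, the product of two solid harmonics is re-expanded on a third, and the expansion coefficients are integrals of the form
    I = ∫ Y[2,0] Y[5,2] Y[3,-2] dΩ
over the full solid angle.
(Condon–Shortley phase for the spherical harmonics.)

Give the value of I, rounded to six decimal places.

Checks pass: Σm=0; 10 even; l₃=3∈[3,7].
(2·2+1)(2·5+1)(2·3+1) = 385
Δ: 4! 0! 6! / 11! → 1/2310
sum: t=2:+1/144 = 1/144
3j²(2 5 3; 0 0 0) = Δ·Π!·Σ² = 10/231  (sign -1)
sum: t=2:+1/480 = 1/480
3j²(2 5 3; 0 2 -2) = Δ·Π!·Σ² = 3/110  (sign -1)
combine: 4πI² = 385·10/231·3/110 = 5/11
take √, sign +1: I = 0.19018827

0.190188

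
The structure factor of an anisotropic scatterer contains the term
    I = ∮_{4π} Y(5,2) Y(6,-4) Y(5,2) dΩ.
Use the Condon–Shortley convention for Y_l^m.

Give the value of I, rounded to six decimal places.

Rules hold: Σm=0, L=16 even, 1≤5≤11.
N = 11·13·11 = 1573
Δ = 6!·4!·6!/17! = 1/28588560
Racah Σ t=1..5: t=1:−1/345600 t=2:+1/13824 t=3:−1/5184 t=4:+1/13824 t=5:−1/345600 = -7/129600
⇒ 3j(5 6 5; 0 0 0)² = 80/7293, sgn +1
Racah Σ t=0..2: t=0:+1/207360 t=1:−1/57600 t=2:+1/207360 = -1/129600
⇒ 3j(5 6 5; 2 -4 2)² = 168/12155, sgn +1
4πI² = N·(3j₀)²·(3jₘ)² = 896/3757
I = +1·√(0.238488/4π) = 0.13776169

0.137762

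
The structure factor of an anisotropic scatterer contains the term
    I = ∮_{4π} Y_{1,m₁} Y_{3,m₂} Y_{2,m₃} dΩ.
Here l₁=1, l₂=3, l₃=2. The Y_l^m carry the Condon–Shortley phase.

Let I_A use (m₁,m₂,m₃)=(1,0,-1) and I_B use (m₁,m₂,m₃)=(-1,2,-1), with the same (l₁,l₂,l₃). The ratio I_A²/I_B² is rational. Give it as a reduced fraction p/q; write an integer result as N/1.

Same 1,3,2: normalisation and zero-m 3j drop out of the ratio.
A: Δ: 2! 0! 4! / 7! → 1/105; sum: t=0:+1/12 = 1/12; 3j²(1 3 2; 1 0 -1) = Δ·Π!·Σ² = 1/35  (sign -1)
B: Δ: 2! 0! 4! / 7! → 1/105; sum: t=2:+1/12 = 1/12; 3j²(1 3 2; -1 2 -1) = Δ·Π!·Σ² = 2/21  (sign -1)
I_A²/I_B² = (1/35)/(2/21) = 3/10

3/10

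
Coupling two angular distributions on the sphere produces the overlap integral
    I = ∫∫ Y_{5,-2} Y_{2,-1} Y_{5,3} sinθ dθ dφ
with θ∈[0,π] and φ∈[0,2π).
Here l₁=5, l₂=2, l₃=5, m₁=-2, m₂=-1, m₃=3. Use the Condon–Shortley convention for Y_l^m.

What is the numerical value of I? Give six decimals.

-0.161739

Rules hold: Σm=0, L=12 even, 3≤5≤7.
N = 11·5·11 = 605
Δ = 2!·8!·2!/13! = 1/38610
Racah Σ t=0..2: t=0:+1/2880 t=1:−1/576 t=2:+1/2880 = -1/960
⇒ 3j(5 2 5; 0 0 0)² = 10/429, sgn +1
Racah Σ t=0..1: t=0:+1/10080 t=1:−1/2880 = -1/4032
⇒ 3j(5 2 5; -2 -1 3)² = 10/429, sgn -1
4πI² = N·(3j₀)²·(3jₘ)² = 500/1521
I = -1·√(0.328731/4π) = -0.16173926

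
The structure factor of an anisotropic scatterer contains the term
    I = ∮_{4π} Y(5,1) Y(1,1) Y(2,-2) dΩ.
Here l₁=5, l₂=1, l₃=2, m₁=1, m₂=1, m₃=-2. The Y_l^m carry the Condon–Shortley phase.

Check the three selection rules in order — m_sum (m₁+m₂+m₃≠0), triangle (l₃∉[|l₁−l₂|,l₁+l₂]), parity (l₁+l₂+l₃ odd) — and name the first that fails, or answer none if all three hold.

m₁+m₂+m₃ = 1 + 1 − 2 = 0  ✓
triangle: |5−1|=4 ≤ l₃=2 ≤ 5+1=6  ✗
parity: l₁+l₂+l₃ = 8 is even

triangle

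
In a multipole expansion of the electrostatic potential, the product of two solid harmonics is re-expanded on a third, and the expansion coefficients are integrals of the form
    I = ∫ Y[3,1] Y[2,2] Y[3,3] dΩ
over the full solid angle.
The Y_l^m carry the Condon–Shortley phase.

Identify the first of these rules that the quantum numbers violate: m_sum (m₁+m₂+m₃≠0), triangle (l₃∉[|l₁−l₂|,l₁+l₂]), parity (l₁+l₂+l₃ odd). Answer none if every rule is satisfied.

Σmᵢ = 6  ✗
l₃∈[|l₁−l₂|,l₁+l₂]=[1,5], have l₃=3
Σlᵢ = 8 ⇒ even

m_sum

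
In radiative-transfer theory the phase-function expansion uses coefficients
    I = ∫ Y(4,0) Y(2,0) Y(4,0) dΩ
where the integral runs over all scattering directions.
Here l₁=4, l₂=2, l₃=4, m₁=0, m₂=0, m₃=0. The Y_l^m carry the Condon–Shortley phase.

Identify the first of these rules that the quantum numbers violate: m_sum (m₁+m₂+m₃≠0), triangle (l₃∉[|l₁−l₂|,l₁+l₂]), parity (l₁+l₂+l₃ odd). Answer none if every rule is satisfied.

Σmᵢ = 0  ✓
l₃∈[|l₁−l₂|,l₁+l₂]=[2,6], have l₃=4  ✓
Σlᵢ = 10 ⇒ even  ✓

none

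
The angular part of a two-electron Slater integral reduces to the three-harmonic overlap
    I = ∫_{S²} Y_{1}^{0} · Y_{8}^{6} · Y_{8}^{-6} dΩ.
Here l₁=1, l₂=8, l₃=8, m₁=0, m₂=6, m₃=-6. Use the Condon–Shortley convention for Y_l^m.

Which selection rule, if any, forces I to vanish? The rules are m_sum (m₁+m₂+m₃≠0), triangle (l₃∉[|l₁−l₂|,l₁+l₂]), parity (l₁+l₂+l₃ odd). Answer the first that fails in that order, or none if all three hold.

parity

Σmᵢ = 0  ✓
l₃∈[|l₁−l₂|,l₁+l₂]=[7,9], have l₃=8  ✓
Σlᵢ = 17 ⇒ odd  ✗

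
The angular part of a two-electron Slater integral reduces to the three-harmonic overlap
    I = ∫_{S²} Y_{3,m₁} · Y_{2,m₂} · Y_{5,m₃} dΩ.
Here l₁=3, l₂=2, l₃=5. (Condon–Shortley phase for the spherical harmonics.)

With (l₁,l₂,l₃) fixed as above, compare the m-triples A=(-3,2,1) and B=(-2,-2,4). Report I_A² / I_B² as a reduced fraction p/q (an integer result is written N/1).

l's match ⇒ only the (l;m) 3-j factors differ between A and B.
A: triangle coeff Δ(3,2,5) = 1/2310; Σ_t [0,0]: t=0:+1/17280 = 1/17280; (3j)²=1/2310 [(3 2 5; -3 2 1)], sign=+1
B: triangle coeff Δ(3,2,5) = 1/2310; Σ_t [0,0]: t=0:+1/2880 = 1/2880; (3j)²=3/55 [(3 2 5; -2 -2 4)], sign=-1
I_A²/I_B² = (1/2310)/(3/55) = 1/126

1/126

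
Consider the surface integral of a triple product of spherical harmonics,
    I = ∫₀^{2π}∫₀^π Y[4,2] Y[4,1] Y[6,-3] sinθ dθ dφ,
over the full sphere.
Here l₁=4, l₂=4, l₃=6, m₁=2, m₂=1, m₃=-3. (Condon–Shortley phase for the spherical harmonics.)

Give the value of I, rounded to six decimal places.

Checks pass: Σm=0; 14 even; l₃=6∈[0,8].
(2·4+1)(2·4+1)(2·6+1) = 1053
Δ: 2! 6! 6! / 15! → 1/1261260
sum: t=0:+1/4608 t=1:−1/1296 t=2:+1/4608 = -7/20736
3j²(4 4 6; 0 0 0) = Δ·Π!·Σ² = 20/1287  (sign -1)
sum: t=0:+1/11520 t=1:−1/5760 t=2:+1/51840 = -7/103680
3j²(4 4 6; 2 1 -3) = Δ·Π!·Σ² = 7/858  (sign +1)
combine: 4πI² = 1053·20/1287·7/858 = 210/1573
take √, sign -1: I = -0.10307192

-0.103072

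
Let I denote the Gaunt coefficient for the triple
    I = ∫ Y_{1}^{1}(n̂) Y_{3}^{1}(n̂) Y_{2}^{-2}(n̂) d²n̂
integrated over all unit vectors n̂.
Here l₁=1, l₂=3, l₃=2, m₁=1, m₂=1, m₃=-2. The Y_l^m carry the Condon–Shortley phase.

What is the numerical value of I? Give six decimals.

Checks pass: Σm=0; 6 even; l₃=2∈[2,4].
(2·1+1)(2·3+1)(2·2+1) = 105
Δ: 2! 0! 4! / 7! → 1/105
sum: t=1:−1/4 = -1/4
3j²(1 3 2; 0 0 0) = Δ·Π!·Σ² = 3/35  (sign -1)
sum: t=0:+1/48 = 1/48
3j²(1 3 2; 1 1 -2) = Δ·Π!·Σ² = 1/105  (sign +1)
combine: 4πI² = 105·3/35·1/105 = 3/35
take √, sign -1: I = -0.08258890

-0.082589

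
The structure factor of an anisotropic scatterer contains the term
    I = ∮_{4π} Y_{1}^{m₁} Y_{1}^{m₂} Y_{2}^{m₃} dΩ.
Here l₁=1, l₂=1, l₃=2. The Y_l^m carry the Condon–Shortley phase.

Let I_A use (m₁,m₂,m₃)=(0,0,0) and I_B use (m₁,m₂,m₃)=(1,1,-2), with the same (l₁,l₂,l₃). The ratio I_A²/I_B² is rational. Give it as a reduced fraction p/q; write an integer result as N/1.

2/3

l's match ⇒ only the (l;m) 3-j factors differ between A and B.
A: triangle coeff Δ(1,1,2) = 1/30; Σ_t [0,0]: t=0:+1/1 = 1/1; (3j)²=2/15 [(1 1 2; 0 0 0)], sign=+1
B: triangle coeff Δ(1,1,2) = 1/30; Σ_t [0,0]: t=0:+1/4 = 1/4; (3j)²=1/5 [(1 1 2; 1 1 -2)], sign=+1
I_A²/I_B² = (2/15)/(1/5) = 2/3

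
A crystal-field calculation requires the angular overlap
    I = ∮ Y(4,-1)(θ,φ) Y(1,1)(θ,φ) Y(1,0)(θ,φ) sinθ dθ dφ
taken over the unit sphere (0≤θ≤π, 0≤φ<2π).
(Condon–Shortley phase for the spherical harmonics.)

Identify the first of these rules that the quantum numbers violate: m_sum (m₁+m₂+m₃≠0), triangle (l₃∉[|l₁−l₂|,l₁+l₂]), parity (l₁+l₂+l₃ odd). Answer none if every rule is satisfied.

azimuthal sum: -1 + 1 + 0 = 0  ✓
3 ≤ 1 ≤ 5 (triangle on l)  ✗
L = 4 + 1 + 1 = 6 (even)

triangle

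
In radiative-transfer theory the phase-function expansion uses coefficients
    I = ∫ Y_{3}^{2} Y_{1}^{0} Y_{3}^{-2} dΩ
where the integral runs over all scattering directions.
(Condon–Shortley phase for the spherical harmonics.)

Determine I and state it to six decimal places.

Σlᵢ=7 odd — θ-integrand is odd under cosθ→−cosθ; I=0

0.000000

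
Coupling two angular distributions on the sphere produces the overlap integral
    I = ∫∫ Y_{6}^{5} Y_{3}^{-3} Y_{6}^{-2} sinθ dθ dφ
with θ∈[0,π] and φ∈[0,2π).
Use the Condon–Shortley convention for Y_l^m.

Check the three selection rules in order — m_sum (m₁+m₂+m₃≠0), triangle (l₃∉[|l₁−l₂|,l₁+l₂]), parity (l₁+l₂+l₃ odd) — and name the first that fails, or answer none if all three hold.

azimuthal sum: 5 − 3 − 2 = 0  ✓
3 ≤ 6 ≤ 9 (triangle on l)  ✓
L = 6 + 3 + 6 = 15 (odd)  ✗

parity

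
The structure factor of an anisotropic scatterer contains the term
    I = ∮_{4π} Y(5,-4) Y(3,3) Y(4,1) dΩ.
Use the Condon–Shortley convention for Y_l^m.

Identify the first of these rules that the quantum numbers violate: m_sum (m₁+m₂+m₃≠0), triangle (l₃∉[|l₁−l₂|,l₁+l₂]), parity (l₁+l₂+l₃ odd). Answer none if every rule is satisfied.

none

Σmᵢ = 0  ✓
l₃∈[|l₁−l₂|,l₁+l₂]=[2,8], have l₃=4  ✓
Σlᵢ = 12 ⇒ even  ✓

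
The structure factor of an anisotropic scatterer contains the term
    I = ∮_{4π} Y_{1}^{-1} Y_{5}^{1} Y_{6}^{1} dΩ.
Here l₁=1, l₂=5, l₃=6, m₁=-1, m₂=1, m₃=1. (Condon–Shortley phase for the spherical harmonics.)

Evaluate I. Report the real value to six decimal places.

m-sum = -1 + 1 + 1 = 1 ≠ 0 ⇒ I = 0

0.000000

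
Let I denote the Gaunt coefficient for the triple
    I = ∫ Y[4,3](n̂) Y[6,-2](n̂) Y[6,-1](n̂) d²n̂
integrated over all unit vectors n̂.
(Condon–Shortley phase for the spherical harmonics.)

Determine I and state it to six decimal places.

-0.039511

Rules hold: Σm=0, L=16 even, 2≤6≤10.
N = 9·13·13 = 1521
Δ = 4!·4!·8!/17! = 1/15315300
Racah Σ t=0..4: t=0:+1/829440 t=1:−1/25920 t=2:+1/9216 t=3:−1/25920 t=4:+1/829440 = 7/207360
⇒ 3j(4 6 6; 0 0 0)² = 28/2431, sgn +1
Racah Σ t=0..1: t=0:+1/82944 t=1:−1/103680 = 1/414720
⇒ 3j(4 6 6; 3 -2 -1)² = 49/43758, sgn -1
4πI² = N·(3j₀)²·(3jₘ)² = 686/34969
I = -1·√(0.0196174/4π) = -0.03951077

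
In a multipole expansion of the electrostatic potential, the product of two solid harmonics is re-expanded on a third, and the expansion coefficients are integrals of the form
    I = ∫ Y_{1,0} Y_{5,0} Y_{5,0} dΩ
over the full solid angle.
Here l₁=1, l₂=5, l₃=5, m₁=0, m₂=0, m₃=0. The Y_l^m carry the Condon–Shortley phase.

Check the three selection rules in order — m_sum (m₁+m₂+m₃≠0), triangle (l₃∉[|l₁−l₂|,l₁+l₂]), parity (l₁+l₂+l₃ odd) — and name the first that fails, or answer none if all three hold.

parity

azimuthal sum: 0 + 0 + 0 = 0  ✓
4 ≤ 5 ≤ 6 (triangle on l)  ✓
L = 1 + 5 + 5 = 11 (odd)  ✗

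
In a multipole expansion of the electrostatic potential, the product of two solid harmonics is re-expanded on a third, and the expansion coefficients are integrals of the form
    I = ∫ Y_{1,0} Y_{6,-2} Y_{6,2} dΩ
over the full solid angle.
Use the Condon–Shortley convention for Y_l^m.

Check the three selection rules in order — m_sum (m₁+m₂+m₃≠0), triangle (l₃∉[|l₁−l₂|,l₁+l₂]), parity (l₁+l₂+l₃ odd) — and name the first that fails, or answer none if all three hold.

m₁+m₂+m₃ = 0 − 2 + 2 = 0  ✓
triangle: |1−6|=5 ≤ l₃=6 ≤ 1+6=7  ✓
parity: l₁+l₂+l₃ = 13 is odd  ✗

parity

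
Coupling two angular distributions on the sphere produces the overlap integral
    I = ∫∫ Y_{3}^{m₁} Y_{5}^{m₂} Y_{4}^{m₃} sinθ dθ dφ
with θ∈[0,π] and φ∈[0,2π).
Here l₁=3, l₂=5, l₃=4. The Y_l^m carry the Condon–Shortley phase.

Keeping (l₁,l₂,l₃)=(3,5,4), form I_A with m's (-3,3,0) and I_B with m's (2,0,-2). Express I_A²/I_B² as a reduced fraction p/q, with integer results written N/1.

Same 3,5,4: normalisation and zero-m 3j drop out of the ratio.
A: Δ: 4! 2! 6! / 13! → 1/180180; sum: t=4:+1/2304 = 1/2304; 3j²(3 5 4; -3 3 0) = Δ·Π!·Σ² = 5/143  (sign +1)
B: Δ: 4! 2! 6! / 13! → 1/180180; sum: t=0:+1/2880 t=1:−1/576 = -1/720; 3j²(3 5 4; 2 0 -2) = Δ·Π!·Σ² = 80/3003  (sign -1)
I_A²/I_B² = (5/143)/(80/3003) = 21/16

21/16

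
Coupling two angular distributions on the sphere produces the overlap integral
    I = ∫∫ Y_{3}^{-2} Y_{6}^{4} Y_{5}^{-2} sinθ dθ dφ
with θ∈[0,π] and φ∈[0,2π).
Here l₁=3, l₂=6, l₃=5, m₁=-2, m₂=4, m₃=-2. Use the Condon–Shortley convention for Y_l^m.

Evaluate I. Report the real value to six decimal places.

Rules hold: Σm=0, L=14 even, 3≤5≤9.
N = 7·13·11 = 1001
Δ = 4!·2!·8!/15! = 1/675675
Racah Σ t=1..3: t=1:−1/8640 t=2:+1/2304 t=3:−1/8640 = 7/34560
⇒ 3j(3 6 5; 0 0 0)² = 7/429, sgn -1
Racah Σ t=3..4: t=3:−1/60480 t=4:+1/34560 = 1/80640
⇒ 3j(3 6 5; -2 4 -2)² = 6/1001, sgn -1
4πI² = N·(3j₀)²·(3jₘ)² = 14/143
I = +1·√(0.0979021/4π) = 0.08826552

0.088266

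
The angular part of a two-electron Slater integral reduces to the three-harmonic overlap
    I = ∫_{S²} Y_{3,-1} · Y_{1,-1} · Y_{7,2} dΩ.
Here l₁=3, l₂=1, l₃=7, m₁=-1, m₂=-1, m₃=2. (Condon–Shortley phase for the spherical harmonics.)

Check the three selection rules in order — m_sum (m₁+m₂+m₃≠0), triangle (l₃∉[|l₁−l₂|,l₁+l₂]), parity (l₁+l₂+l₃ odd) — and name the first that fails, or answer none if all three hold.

azimuthal sum: -1 − 1 + 2 = 0  ✓
2 ≤ 7 ≤ 4 (triangle on l)  ✗
L = 3 + 1 + 7 = 11 (odd)

triangle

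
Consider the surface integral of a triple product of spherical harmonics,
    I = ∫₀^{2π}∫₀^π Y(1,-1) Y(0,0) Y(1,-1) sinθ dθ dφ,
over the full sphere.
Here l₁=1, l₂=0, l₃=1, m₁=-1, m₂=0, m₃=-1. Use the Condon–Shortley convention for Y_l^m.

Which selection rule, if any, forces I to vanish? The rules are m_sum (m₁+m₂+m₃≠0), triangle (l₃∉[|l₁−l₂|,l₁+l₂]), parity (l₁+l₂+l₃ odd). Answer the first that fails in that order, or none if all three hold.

m_sum

Σmᵢ = -2  ✗
l₃∈[|l₁−l₂|,l₁+l₂]=[1,1], have l₃=1
Σlᵢ = 2 ⇒ even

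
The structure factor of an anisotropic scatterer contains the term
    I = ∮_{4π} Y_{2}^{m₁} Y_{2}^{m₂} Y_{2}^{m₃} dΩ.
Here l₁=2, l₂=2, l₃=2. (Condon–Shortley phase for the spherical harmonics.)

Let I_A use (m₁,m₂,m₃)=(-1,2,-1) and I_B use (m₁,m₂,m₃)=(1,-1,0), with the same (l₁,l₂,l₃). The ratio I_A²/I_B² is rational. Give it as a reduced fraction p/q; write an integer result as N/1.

6/1

Same 2,2,2: normalisation and zero-m 3j drop out of the ratio.
A: Δ: 2! 2! 2! / 7! → 1/630; sum: t=2:+1/4 = 1/4; 3j²(2 2 2; -1 2 -1) = Δ·Π!·Σ² = 3/35  (sign -1)
B: Δ: 2! 2! 2! / 7! → 1/630; sum: t=0:+1/2 t=1:−1/4 = 1/4; 3j²(2 2 2; 1 -1 0) = Δ·Π!·Σ² = 1/70  (sign +1)
I_A²/I_B² = (3/35)/(1/70) = 6/1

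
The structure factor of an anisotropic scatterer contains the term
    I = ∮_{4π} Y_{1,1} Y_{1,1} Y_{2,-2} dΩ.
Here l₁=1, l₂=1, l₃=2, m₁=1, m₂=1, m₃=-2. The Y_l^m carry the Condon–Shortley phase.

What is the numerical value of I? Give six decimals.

0.309019

Rules hold: Σm=0, L=4 even, 0≤2≤2.
N = 3·3·5 = 45
Δ = 0!·2!·2!/5! = 1/30
Racah Σ t=0..0: t=0:+1/1 = 1/1
⇒ 3j(1 1 2; 0 0 0)² = 2/15, sgn +1
Racah Σ t=0..0: t=0:+1/4 = 1/4
⇒ 3j(1 1 2; 1 1 -2)² = 1/5, sgn +1
4πI² = N·(3j₀)²·(3jₘ)² = 6/5
I = +1·√(1.2/4π) = 0.30901936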